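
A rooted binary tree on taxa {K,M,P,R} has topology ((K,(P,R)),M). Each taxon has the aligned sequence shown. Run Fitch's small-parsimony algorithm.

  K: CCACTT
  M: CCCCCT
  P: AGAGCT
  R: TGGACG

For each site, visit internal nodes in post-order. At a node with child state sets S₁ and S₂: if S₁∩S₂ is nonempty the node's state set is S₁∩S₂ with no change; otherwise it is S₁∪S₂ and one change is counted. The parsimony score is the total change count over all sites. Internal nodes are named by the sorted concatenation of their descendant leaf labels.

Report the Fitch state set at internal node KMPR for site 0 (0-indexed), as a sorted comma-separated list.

C

[col 0] PR: children P:{A}, R:{T} ∪→ {A,T}; cost 1
[col 0] KPR: children K:{C}, PR:{A,T} ∪→ {A,C,T}; cost 1
[col 0] KMPR: children KPR:{A,C,T}, M:{C} ∩→ {C}; cost 0
[col 1] PR: children P:{G}, R:{G} ∩→ {G}; cost 0
[col 1] KPR: children K:{C}, PR:{G} ∪→ {C,G}; cost 1
[col 1] KMPR: children KPR:{C,G}, M:{C} ∩→ {C}; cost 0
[col 2] PR: children P:{A}, R:{G} ∪→ {A,G}; cost 1
[col 2] KPR: children K:{A}, PR:{A,G} ∩→ {A}; cost 0
[col 2] KMPR: children KPR:{A}, M:{C} ∪→ {A,C}; cost 1
[col 3] PR: children P:{G}, R:{A} ∪→ {A,G}; cost 1
[col 3] KPR: children K:{C}, PR:{A,G} ∪→ {A,C,G}; cost 1
[col 3] KMPR: children KPR:{A,C,G}, M:{C} ∩→ {C}; cost 0
[col 4] PR: children P:{C}, R:{C} ∩→ {C}; cost 0
[col 4] KPR: children K:{T}, PR:{C} ∪→ {C,T}; cost 1
[col 4] KMPR: children KPR:{C,T}, M:{C} ∩→ {C}; cost 0
[col 5] PR: children P:{T}, R:{G} ∪→ {G,T}; cost 1
[col 5] KPR: children K:{T}, PR:{G,T} ∩→ {T}; cost 0
[col 5] KMPR: children KPR:{T}, M:{T} ∩→ {T}; cost 0
per-site changes: [2, 1, 2, 2, 1, 1]; total = 9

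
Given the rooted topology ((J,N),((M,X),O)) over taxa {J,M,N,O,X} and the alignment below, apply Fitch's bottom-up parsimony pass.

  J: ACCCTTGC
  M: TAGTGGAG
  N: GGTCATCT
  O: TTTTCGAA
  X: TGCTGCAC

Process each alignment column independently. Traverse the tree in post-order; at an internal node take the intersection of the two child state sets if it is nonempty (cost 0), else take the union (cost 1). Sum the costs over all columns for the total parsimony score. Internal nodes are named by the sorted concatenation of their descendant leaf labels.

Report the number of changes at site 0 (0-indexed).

[col 0] JN: children J:{A}, N:{G} ∪→ {A,G}; cost 1
[col 0] MX: children M:{T}, X:{T} ∩→ {T}; cost 0
[col 0] MOX: children MX:{T}, O:{T} ∩→ {T}; cost 0
[col 0] JMNOX: children JN:{A,G}, MOX:{T} ∪→ {A,G,T}; cost 1
[col 1] JN: children J:{C}, N:{G} ∪→ {C,G}; cost 1
[col 1] MX: children M:{A}, X:{G} ∪→ {A,G}; cost 1
[col 1] MOX: children MX:{A,G}, O:{T} ∪→ {A,G,T}; cost 1
[col 1] JMNOX: children JN:{C,G}, MOX:{A,G,T} ∩→ {G}; cost 0
[col 2] JN: children J:{C}, N:{T} ∪→ {C,T}; cost 1
[col 2] MX: children M:{G}, X:{C} ∪→ {C,G}; cost 1
[col 2] MOX: children MX:{C,G}, O:{T} ∪→ {C,G,T}; cost 1
[col 2] JMNOX: children JN:{C,T}, MOX:{C,G,T} ∩→ {C,T}; cost 0
[col 3] JN: children J:{C}, N:{C} ∩→ {C}; cost 0
[col 3] MX: children M:{T}, X:{T} ∩→ {T}; cost 0
[col 3] MOX: children MX:{T}, O:{T} ∩→ {T}; cost 0
[col 3] JMNOX: children JN:{C}, MOX:{T} ∪→ {C,T}; cost 1
[col 4] JN: children J:{T}, N:{A} ∪→ {A,T}; cost 1
[col 4] MX: children M:{G}, X:{G} ∩→ {G}; cost 0
[col 4] MOX: children MX:{G}, O:{C} ∪→ {C,G}; cost 1
[col 4] JMNOX: children JN:{A,T}, MOX:{C,G} ∪→ {A,C,G,T}; cost 1
[col 5] JN: children J:{T}, N:{T} ∩→ {T}; cost 0
[col 5] MX: children M:{G}, X:{C} ∪→ {C,G}; cost 1
[col 5] MOX: children MX:{C,G}, O:{G} ∩→ {G}; cost 0
[col 5] JMNOX: children JN:{T}, MOX:{G} ∪→ {G,T}; cost 1
[col 6] JN: children J:{G}, N:{C} ∪→ {C,G}; cost 1
[col 6] MX: children M:{A}, X:{A} ∩→ {A}; cost 0
[col 6] MOX: children MX:{A}, O:{A} ∩→ {A}; cost 0
[col 6] JMNOX: children JN:{C,G}, MOX:{A} ∪→ {A,C,G}; cost 1
[col 7] JN: children J:{C}, N:{T} ∪→ {C,T}; cost 1
[col 7] MX: children M:{G}, X:{C} ∪→ {C,G}; cost 1
[col 7] MOX: children MX:{C,G}, O:{A} ∪→ {A,C,G}; cost 1
[col 7] JMNOX: children JN:{C,T}, MOX:{A,C,G} ∩→ {C}; cost 0
per-site changes: [2, 3, 3, 1, 3, 2, 2, 3]; total = 19

2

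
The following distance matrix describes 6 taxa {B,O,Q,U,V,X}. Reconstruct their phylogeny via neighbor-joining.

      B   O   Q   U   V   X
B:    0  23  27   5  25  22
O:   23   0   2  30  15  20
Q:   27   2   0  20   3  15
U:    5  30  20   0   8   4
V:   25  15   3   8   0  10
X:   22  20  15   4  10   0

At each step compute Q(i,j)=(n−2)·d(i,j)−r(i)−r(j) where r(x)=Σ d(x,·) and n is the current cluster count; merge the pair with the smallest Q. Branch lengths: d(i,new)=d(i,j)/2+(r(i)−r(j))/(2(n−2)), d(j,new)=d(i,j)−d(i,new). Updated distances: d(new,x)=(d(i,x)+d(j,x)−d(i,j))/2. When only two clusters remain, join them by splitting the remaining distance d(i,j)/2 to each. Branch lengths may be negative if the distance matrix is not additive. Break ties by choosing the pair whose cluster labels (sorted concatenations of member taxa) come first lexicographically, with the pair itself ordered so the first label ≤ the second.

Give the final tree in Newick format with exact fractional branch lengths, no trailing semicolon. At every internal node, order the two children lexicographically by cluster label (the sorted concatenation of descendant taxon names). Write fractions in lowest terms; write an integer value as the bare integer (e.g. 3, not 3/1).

1. join B+U (d=5, Q=-149) ⇒ BU; edges |B|=55/8, |U|=-15/8
  updated: d(BU,O)=24, d(BU,Q)=21, d(BU,V)=14, d(BU,X)=21/2
2. join O+Q (d=2, Q=-96) ⇒ OQ; edges |O|=13/3, |Q|=-7/3
  updated: d(BU,OQ)=43/2, d(OQ,V)=8, d(OQ,X)=33/2
3. join BU+X (d=21/2, Q=-62) ⇒ BUX; edges |BU|=15/2, |X|=3
  updated: d(BUX,OQ)=55/4, d(BUX,V)=27/4
4. join BUX+OQ (d=55/4, Q=-57/2) ⇒ BOQUX; edges |BUX|=25/4, |OQ|=15/2
  updated: d(BOQUX,V)=1/2
5. join BOQUX+V (d=1/2) ⇒ BOQUVX; edges |BOQUX|=1/4, |V|=1/4
final tree: ((((B:55/8,U:-15/8):15/2,X:3):25/4,(O:13/3,Q:-7/3):15/2):1/4,V:1/4)
total length: 127/4

((((B:55/8,U:-15/8):15/2,X:3):25/4,(O:13/3,Q:-7/3):15/2):1/4,V:1/4)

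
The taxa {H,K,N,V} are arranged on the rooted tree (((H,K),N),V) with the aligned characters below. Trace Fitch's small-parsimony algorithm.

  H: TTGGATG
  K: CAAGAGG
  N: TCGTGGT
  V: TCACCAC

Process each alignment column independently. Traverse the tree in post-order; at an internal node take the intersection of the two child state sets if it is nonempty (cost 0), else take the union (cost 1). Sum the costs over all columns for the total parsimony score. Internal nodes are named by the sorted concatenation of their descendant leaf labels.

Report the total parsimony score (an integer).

13

[col 0] HK: children H:{T}, K:{C} ∪→ {C,T}; cost 1
[col 0] HKN: children HK:{C,T}, N:{T} ∩→ {T}; cost 0
[col 0] HKNV: children HKN:{T}, V:{T} ∩→ {T}; cost 0
[col 1] HK: children H:{T}, K:{A} ∪→ {A,T}; cost 1
[col 1] HKN: children HK:{A,T}, N:{C} ∪→ {A,C,T}; cost 1
[col 1] HKNV: children HKN:{A,C,T}, V:{C} ∩→ {C}; cost 0
[col 2] HK: children H:{G}, K:{A} ∪→ {A,G}; cost 1
[col 2] HKN: children HK:{A,G}, N:{G} ∩→ {G}; cost 0
[col 2] HKNV: children HKN:{G}, V:{A} ∪→ {A,G}; cost 1
[col 3] HK: children H:{G}, K:{G} ∩→ {G}; cost 0
[col 3] HKN: children HK:{G}, N:{T} ∪→ {G,T}; cost 1
[col 3] HKNV: children HKN:{G,T}, V:{C} ∪→ {C,G,T}; cost 1
[col 4] HK: children H:{A}, K:{A} ∩→ {A}; cost 0
[col 4] HKN: children HK:{A}, N:{G} ∪→ {A,G}; cost 1
[col 4] HKNV: children HKN:{A,G}, V:{C} ∪→ {A,C,G}; cost 1
[col 5] HK: children H:{T}, K:{G} ∪→ {G,T}; cost 1
[col 5] HKN: children HK:{G,T}, N:{G} ∩→ {G}; cost 0
[col 5] HKNV: children HKN:{G}, V:{A} ∪→ {A,G}; cost 1
[col 6] HK: children H:{G}, K:{G} ∩→ {G}; cost 0
[col 6] HKN: children HK:{G}, N:{T} ∪→ {G,T}; cost 1
[col 6] HKNV: children HKN:{G,T}, V:{C} ∪→ {C,G,T}; cost 1
per-site changes: [1, 2, 2, 2, 2, 2, 2]; total = 13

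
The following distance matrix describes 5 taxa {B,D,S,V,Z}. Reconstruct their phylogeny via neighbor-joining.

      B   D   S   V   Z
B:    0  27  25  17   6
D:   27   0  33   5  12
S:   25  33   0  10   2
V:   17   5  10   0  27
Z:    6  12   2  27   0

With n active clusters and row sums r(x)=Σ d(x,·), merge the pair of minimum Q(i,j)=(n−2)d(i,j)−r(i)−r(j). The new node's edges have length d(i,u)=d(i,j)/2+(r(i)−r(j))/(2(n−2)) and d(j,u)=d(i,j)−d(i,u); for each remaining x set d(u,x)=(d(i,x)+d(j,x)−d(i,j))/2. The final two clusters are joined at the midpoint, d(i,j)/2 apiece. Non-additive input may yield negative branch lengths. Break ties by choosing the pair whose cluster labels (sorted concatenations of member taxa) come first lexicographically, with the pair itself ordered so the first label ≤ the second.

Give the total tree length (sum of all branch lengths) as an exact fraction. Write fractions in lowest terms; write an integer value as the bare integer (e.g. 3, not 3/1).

1. join D+V (d=5, Q=-121) ⇒ DV; edges |D|=11/2, |V|=-1/2
  updated: d(B,DV)=39/2, d(DV,S)=19, d(DV,Z)=17
2. join B+DV (d=39/2, Q=-67) ⇒ BDV; edges |B|=17/2, |DV|=11
  updated: d(BDV,S)=49/4, d(BDV,Z)=7/4
3. join BDV+S (d=49/4, Q=-16) ⇒ BDSV; edges |BDV|=6, |S|=25/4
  updated: d(BDSV,Z)=-17/4
4. join BDSV+Z (d=-17/4) ⇒ BDSVZ; edges |BDSV|=-17/8, |Z|=-17/8
final tree: (((B:17/2,(D:11/2,V:-1/2):11):6,S:25/4):-17/8,Z:-17/8)
total length: 65/2

65/2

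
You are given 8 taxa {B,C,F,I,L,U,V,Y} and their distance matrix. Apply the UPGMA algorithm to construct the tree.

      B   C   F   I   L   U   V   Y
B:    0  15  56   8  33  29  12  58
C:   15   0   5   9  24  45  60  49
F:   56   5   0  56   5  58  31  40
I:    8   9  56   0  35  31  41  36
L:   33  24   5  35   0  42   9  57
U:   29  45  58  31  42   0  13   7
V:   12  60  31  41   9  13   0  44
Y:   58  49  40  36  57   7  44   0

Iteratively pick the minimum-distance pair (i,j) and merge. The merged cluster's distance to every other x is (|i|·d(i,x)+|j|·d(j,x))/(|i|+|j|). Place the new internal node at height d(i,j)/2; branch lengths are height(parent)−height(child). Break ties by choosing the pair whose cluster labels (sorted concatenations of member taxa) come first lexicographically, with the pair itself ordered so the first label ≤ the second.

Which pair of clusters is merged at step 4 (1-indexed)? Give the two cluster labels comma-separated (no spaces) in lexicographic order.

L,V

step 1: merge (C,F) at d=5; branch lengths C→5/2, F→5/2; new cluster CF
  updated: d(B,CF)=71/2, d(CF,I)=65/2, d(CF,L)=29/2, d(CF,U)=103/2, d(CF,V)=91/2, d(CF,Y)=89/2
step 2: merge (U,Y) at d=7; branch lengths U→7/2, Y→7/2; new cluster UY
  updated: d(B,UY)=87/2, d(CF,UY)=48, d(I,UY)=67/2, d(L,UY)=99/2, d(UY,V)=57/2
step 3: merge (B,I) at d=8; branch lengths B→4, I→4; new cluster BI
  updated: d(BI,CF)=34, d(BI,L)=34, d(BI,UY)=77/2, d(BI,V)=53/2
step 4: merge (L,V) at d=9; branch lengths L→9/2, V→9/2; new cluster LV
  updated: d(BI,LV)=121/4, d(CF,LV)=30, d(LV,UY)=39
step 5: merge (CF,LV) at d=30; branch lengths CF→25/2, LV→21/2; new cluster CFLV
  updated: d(BI,CFLV)=257/8, d(CFLV,UY)=87/2
step 6: merge (BI,CFLV) at d=257/8; branch lengths BI→193/16, CFLV→17/16; new cluster BCFILV
  updated: d(BCFILV,UY)=251/6
step 7: merge (BCFILV,UY) at d=251/6; branch lengths BCFILV→233/48, UY→209/12; new cluster BCFILUVY
final tree: (((B:4,I:4):193/16,((C:5/2,F:5/2):25/2,(L:9/2,V:9/2):21/2):17/16):233/48,(U:7/2,Y:7/2):209/12)
total length: 4195/48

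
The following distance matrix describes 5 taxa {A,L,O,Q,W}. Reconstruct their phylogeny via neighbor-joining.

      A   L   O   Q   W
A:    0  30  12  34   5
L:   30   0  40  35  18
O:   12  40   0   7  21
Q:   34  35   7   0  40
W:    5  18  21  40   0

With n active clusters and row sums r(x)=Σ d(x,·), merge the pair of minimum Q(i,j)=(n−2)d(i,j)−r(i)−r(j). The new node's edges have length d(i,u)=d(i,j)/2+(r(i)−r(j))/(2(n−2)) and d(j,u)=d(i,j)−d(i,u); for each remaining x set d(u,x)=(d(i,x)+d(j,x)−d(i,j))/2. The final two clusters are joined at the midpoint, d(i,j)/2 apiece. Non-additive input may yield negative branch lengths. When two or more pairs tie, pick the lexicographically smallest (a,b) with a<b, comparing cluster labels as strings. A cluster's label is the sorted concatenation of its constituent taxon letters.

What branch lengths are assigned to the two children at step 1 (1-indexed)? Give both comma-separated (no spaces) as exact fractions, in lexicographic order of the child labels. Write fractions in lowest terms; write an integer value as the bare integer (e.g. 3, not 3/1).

-5/2,19/2

iteration 1: select O,Q (d=7, Q=-175); attach at lengths (-5/2, 19/2); label the merged cluster OQ
  updated: d(A,OQ)=39/2, d(L,OQ)=34, d(OQ,W)=27
iteration 2: select A,OQ (d=39/2, Q=-96); attach at lengths (13/4, 65/4); label the merged cluster AOQ
  updated: d(AOQ,L)=89/4, d(AOQ,W)=25/4
iteration 3: select AOQ,L (d=89/4, Q=-93/2); attach at lengths (21/4, 17); label the merged cluster ALOQ
  updated: d(ALOQ,W)=1
iteration 4: select ALOQ,W (d=1); attach at lengths (1/2, 1/2); label the merged cluster ALOQW
final tree: (((A:13/4,(O:-5/2,Q:19/2):65/4):21/4,L:17):1/2,W:1/2)
total length: 199/4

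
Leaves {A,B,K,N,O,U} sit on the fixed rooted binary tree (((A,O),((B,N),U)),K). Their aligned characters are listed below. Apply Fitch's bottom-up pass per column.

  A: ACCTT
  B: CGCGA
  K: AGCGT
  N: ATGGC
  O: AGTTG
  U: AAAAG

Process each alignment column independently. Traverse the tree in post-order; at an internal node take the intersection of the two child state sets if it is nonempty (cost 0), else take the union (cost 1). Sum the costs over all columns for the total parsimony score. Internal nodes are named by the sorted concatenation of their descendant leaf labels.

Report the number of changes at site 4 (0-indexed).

site 0, node AO: A={A} ∩ O={A} → {A} (+0)
site 0, node BN: B={C} ∪ N={A} → {A,C} (+1)
site 0, node BNU: BN={A,C} ∩ U={A} → {A} (+0)
site 0, node ABNOU: AO={A} ∩ BNU={A} → {A} (+0)
site 0, node ABKNOU: ABNOU={A} ∩ K={A} → {A} (+0)
site 1, node AO: A={C} ∪ O={G} → {C,G} (+1)
site 1, node BN: B={G} ∪ N={T} → {G,T} (+1)
site 1, node BNU: BN={G,T} ∪ U={A} → {A,G,T} (+1)
site 1, node ABNOU: AO={C,G} ∩ BNU={A,G,T} → {G} (+0)
site 1, node ABKNOU: ABNOU={G} ∩ K={G} → {G} (+0)
site 2, node AO: A={C} ∪ O={T} → {C,T} (+1)
site 2, node BN: B={C} ∪ N={G} → {C,G} (+1)
site 2, node BNU: BN={C,G} ∪ U={A} → {A,C,G} (+1)
site 2, node ABNOU: AO={C,T} ∩ BNU={A,C,G} → {C} (+0)
site 2, node ABKNOU: ABNOU={C} ∩ K={C} → {C} (+0)
site 3, node AO: A={T} ∩ O={T} → {T} (+0)
site 3, node BN: B={G} ∩ N={G} → {G} (+0)
site 3, node BNU: BN={G} ∪ U={A} → {A,G} (+1)
site 3, node ABNOU: AO={T} ∪ BNU={A,G} → {A,G,T} (+1)
site 3, node ABKNOU: ABNOU={A,G,T} ∩ K={G} → {G} (+0)
site 4, node AO: A={T} ∪ O={G} → {G,T} (+1)
site 4, node BN: B={A} ∪ N={C} → {A,C} (+1)
site 4, node BNU: BN={A,C} ∪ U={G} → {A,C,G} (+1)
site 4, node ABNOU: AO={G,T} ∩ BNU={A,C,G} → {G} (+0)
site 4, node ABKNOU: ABNOU={G} ∪ K={T} → {G,T} (+1)
per-site changes: [1, 3, 3, 2, 4]; total = 13

4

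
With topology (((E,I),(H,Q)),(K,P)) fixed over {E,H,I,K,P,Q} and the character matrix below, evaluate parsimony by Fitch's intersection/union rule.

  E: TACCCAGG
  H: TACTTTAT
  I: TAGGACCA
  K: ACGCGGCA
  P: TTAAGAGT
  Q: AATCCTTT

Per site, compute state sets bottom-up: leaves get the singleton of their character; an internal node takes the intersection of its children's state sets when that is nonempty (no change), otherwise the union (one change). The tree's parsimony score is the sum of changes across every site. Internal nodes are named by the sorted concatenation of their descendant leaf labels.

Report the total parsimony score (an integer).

24

[col 0] EI: children E:{T}, I:{T} ∩→ {T}; cost 0
[col 0] HQ: children H:{T}, Q:{A} ∪→ {A,T}; cost 1
[col 0] EHIQ: children EI:{T}, HQ:{A,T} ∩→ {T}; cost 0
[col 0] KP: children K:{A}, P:{T} ∪→ {A,T}; cost 1
[col 0] EHIKPQ: children EHIQ:{T}, KP:{A,T} ∩→ {T}; cost 0
[col 1] EI: children E:{A}, I:{A} ∩→ {A}; cost 0
[col 1] HQ: children H:{A}, Q:{A} ∩→ {A}; cost 0
[col 1] EHIQ: children EI:{A}, HQ:{A} ∩→ {A}; cost 0
[col 1] KP: children K:{C}, P:{T} ∪→ {C,T}; cost 1
[col 1] EHIKPQ: children EHIQ:{A}, KP:{C,T} ∪→ {A,C,T}; cost 1
[col 2] EI: children E:{C}, I:{G} ∪→ {C,G}; cost 1
[col 2] HQ: children H:{C}, Q:{T} ∪→ {C,T}; cost 1
[col 2] EHIQ: children EI:{C,G}, HQ:{C,T} ∩→ {C}; cost 0
[col 2] KP: children K:{G}, P:{A} ∪→ {A,G}; cost 1
[col 2] EHIKPQ: children EHIQ:{C}, KP:{A,G} ∪→ {A,C,G}; cost 1
[col 3] EI: children E:{C}, I:{G} ∪→ {C,G}; cost 1
[col 3] HQ: children H:{T}, Q:{C} ∪→ {C,T}; cost 1
[col 3] EHIQ: children EI:{C,G}, HQ:{C,T} ∩→ {C}; cost 0
[col 3] KP: children K:{C}, P:{A} ∪→ {A,C}; cost 1
[col 3] EHIKPQ: children EHIQ:{C}, KP:{A,C} ∩→ {C}; cost 0
[col 4] EI: children E:{C}, I:{A} ∪→ {A,C}; cost 1
[col 4] HQ: children H:{T}, Q:{C} ∪→ {C,T}; cost 1
[col 4] EHIQ: children EI:{A,C}, HQ:{C,T} ∩→ {C}; cost 0
[col 4] KP: children K:{G}, P:{G} ∩→ {G}; cost 0
[col 4] EHIKPQ: children EHIQ:{C}, KP:{G} ∪→ {C,G}; cost 1
[col 5] EI: children E:{A}, I:{C} ∪→ {A,C}; cost 1
[col 5] HQ: children H:{T}, Q:{T} ∩→ {T}; cost 0
[col 5] EHIQ: children EI:{A,C}, HQ:{T} ∪→ {A,C,T}; cost 1
[col 5] KP: children K:{G}, P:{A} ∪→ {A,G}; cost 1
[col 5] EHIKPQ: children EHIQ:{A,C,T}, KP:{A,G} ∩→ {A}; cost 0
[col 6] EI: children E:{G}, I:{C} ∪→ {C,G}; cost 1
[col 6] HQ: children H:{A}, Q:{T} ∪→ {A,T}; cost 1
[col 6] EHIQ: children EI:{C,G}, HQ:{A,T} ∪→ {A,C,G,T}; cost 1
[col 6] KP: children K:{C}, P:{G} ∪→ {C,G}; cost 1
[col 6] EHIKPQ: children EHIQ:{A,C,G,T}, KP:{C,G} ∩→ {C,G}; cost 0
[col 7] EI: children E:{G}, I:{A} ∪→ {A,G}; cost 1
[col 7] HQ: children H:{T}, Q:{T} ∩→ {T}; cost 0
[col 7] EHIQ: children EI:{A,G}, HQ:{T} ∪→ {A,G,T}; cost 1
[col 7] KP: children K:{A}, P:{T} ∪→ {A,T}; cost 1
[col 7] EHIKPQ: children EHIQ:{A,G,T}, KP:{A,T} ∩→ {A,T}; cost 0
per-site changes: [2, 2, 4, 3, 3, 3, 4, 3]; total = 24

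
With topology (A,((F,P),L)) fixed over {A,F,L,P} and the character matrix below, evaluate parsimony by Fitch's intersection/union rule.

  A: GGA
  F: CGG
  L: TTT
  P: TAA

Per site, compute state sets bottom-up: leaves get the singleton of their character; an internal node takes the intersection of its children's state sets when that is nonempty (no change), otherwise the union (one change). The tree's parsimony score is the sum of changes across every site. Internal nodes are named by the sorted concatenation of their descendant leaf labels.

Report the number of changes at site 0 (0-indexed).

site 0, node FP: F={C} ∪ P={T} → {C,T} (+1)
site 0, node FLP: FP={C,T} ∩ L={T} → {T} (+0)
site 0, node AFLP: A={G} ∪ FLP={T} → {G,T} (+1)
site 1, node FP: F={G} ∪ P={A} → {A,G} (+1)
site 1, node FLP: FP={A,G} ∪ L={T} → {A,G,T} (+1)
site 1, node AFLP: A={G} ∩ FLP={A,G,T} → {G} (+0)
site 2, node FP: F={G} ∪ P={A} → {A,G} (+1)
site 2, node FLP: FP={A,G} ∪ L={T} → {A,G,T} (+1)
site 2, node AFLP: A={A} ∩ FLP={A,G,T} → {A} (+0)
per-site changes: [2, 2, 2]; total = 6

2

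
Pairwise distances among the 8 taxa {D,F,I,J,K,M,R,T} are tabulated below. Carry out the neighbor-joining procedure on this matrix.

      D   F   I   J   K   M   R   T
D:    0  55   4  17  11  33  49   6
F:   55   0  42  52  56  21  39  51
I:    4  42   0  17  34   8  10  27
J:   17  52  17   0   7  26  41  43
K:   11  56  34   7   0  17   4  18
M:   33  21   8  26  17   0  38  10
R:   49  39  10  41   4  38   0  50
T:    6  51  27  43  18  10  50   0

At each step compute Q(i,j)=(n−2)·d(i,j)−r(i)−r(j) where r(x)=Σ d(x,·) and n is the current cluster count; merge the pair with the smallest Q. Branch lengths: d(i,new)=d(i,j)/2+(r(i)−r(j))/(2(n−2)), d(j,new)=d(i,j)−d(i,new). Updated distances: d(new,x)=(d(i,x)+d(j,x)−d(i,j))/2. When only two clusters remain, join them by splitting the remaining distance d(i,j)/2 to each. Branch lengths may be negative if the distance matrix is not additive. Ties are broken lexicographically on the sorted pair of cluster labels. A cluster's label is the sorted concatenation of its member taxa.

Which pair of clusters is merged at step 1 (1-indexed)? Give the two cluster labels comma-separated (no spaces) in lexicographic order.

K,R

iteration 1: select K,R (d=4, Q=-354); attach at lengths (-5, 9); label the merged cluster KR
  updated: d(D,KR)=28, d(F,KR)=91/2, d(I,KR)=20, d(J,KR)=22, d(KR,M)=51/2, d(KR,T)=32
iteration 2: select F,M (d=21, Q=-285); attach at lengths (124/5, -19/5); label the merged cluster FM
  updated: d(D,FM)=67/2, d(FM,I)=29/2, d(FM,J)=57/2, d(FM,KR)=25, d(FM,T)=20
iteration 3: select D,T (d=6, Q=-385/2); attach at lengths (-31/16, 127/16); label the merged cluster DT
  updated: d(DT,FM)=95/4, d(DT,I)=25/2, d(DT,J)=27, d(DT,KR)=27
iteration 4: select J,KR (d=22, Q=-245/2); attach at lengths (133/12, 131/12); label the merged cluster JKR
  updated: d(DT,JKR)=16, d(FM,JKR)=63/4, d(I,JKR)=15/2
iteration 5: select DT,I (d=25/2, Q=-247/4); attach at lengths (171/16, 29/16); label the merged cluster DIT
  updated: d(DIT,FM)=103/8, d(DIT,JKR)=11/2
iteration 6: select DIT,FM (d=103/8, Q=-273/8); attach at lengths (21/16, 185/16); label the merged cluster DFIMT
  updated: d(DFIMT,JKR)=67/16
iteration 7: select DFIMT,JKR (d=67/16); attach at lengths (67/32, 67/32); label the merged cluster DFIJKMRT
final tree: ((((D:-31/16,T:127/16):171/16,I:29/16):21/16,(F:124/5,M:-19/5):185/16):67/32,(J:133/12,(K:-5,R:9):131/12):67/32)
total length: 1321/16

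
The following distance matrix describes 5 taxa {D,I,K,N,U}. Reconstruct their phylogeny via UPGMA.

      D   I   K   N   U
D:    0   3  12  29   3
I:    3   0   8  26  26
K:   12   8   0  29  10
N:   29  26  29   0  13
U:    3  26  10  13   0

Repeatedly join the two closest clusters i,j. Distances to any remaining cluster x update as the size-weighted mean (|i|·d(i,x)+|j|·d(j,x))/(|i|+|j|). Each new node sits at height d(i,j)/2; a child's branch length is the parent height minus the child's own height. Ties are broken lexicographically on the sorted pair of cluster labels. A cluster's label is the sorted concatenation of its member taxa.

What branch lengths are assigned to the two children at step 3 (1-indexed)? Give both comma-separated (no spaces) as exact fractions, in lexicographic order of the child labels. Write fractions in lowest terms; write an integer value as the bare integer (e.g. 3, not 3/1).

iteration 1: select D,I (d=3); attach at lengths (3/2, 3/2); label the merged cluster DI
  updated: d(DI,K)=10, d(DI,N)=55/2, d(DI,U)=29/2
iteration 2: select DI,K (d=10); attach at lengths (7/2, 5); label the merged cluster DIK
  updated: d(DIK,N)=28, d(DIK,U)=13
iteration 3: select DIK,U (d=13); attach at lengths (3/2, 13/2); label the merged cluster DIKU
  updated: d(DIKU,N)=97/4
iteration 4: select DIKU,N (d=97/4); attach at lengths (45/8, 97/8); label the merged cluster DIKNU
final tree: ((((D:3/2,I:3/2):7/2,K:5):3/2,U:13/2):45/8,N:97/8)
total length: 149/4

3/2,13/2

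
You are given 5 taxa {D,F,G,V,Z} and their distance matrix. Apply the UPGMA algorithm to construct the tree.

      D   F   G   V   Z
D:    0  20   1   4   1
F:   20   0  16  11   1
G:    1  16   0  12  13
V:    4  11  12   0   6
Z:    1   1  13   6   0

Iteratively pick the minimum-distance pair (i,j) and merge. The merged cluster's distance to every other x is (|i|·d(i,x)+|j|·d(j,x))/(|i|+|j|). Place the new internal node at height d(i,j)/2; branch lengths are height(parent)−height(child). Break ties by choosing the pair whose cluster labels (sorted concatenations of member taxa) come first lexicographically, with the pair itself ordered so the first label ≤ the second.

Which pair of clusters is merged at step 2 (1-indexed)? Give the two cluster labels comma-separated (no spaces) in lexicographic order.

step 1: merge (D,G) at d=1; branch lengths D→1/2, G→1/2; new cluster DG
  updated: d(DG,F)=18, d(DG,V)=8, d(DG,Z)=7
step 2: merge (F,Z) at d=1; branch lengths F→1/2, Z→1/2; new cluster FZ
  updated: d(DG,FZ)=25/2, d(FZ,V)=17/2
step 3: merge (DG,V) at d=8; branch lengths DG→7/2, V→4; new cluster DGV
  updated: d(DGV,FZ)=67/6
step 4: merge (DGV,FZ) at d=67/6; branch lengths DGV→19/12, FZ→61/12; new cluster DFGVZ
final tree: (((D:1/2,G:1/2):7/2,V:4):19/12,(F:1/2,Z:1/2):61/12)
total length: 97/6

F,Z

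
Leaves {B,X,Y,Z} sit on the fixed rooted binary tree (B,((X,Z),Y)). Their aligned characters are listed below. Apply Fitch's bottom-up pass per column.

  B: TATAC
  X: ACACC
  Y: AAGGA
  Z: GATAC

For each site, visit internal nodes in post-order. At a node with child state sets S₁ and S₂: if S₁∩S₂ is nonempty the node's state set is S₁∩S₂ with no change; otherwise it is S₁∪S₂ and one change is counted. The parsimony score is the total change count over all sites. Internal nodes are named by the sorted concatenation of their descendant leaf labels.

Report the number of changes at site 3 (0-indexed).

2

XZ@0: {A} ∪ {G} = {A,G} (union, +1)
XYZ@0: {A,G} ∩ {A} = {A} (intersection, +0)
BXYZ@0: {T} ∪ {A} = {A,T} (union, +1)
XZ@1: {C} ∪ {A} = {A,C} (union, +1)
XYZ@1: {A,C} ∩ {A} = {A} (intersection, +0)
BXYZ@1: {A} ∩ {A} = {A} (intersection, +0)
XZ@2: {A} ∪ {T} = {A,T} (union, +1)
XYZ@2: {A,T} ∪ {G} = {A,G,T} (union, +1)
BXYZ@2: {T} ∩ {A,G,T} = {T} (intersection, +0)
XZ@3: {C} ∪ {A} = {A,C} (union, +1)
XYZ@3: {A,C} ∪ {G} = {A,C,G} (union, +1)
BXYZ@3: {A} ∩ {A,C,G} = {A} (intersection, +0)
XZ@4: {C} ∩ {C} = {C} (intersection, +0)
XYZ@4: {C} ∪ {A} = {A,C} (union, +1)
BXYZ@4: {C} ∩ {A,C} = {C} (intersection, +0)
per-site changes: [2, 1, 2, 2, 1]; total = 8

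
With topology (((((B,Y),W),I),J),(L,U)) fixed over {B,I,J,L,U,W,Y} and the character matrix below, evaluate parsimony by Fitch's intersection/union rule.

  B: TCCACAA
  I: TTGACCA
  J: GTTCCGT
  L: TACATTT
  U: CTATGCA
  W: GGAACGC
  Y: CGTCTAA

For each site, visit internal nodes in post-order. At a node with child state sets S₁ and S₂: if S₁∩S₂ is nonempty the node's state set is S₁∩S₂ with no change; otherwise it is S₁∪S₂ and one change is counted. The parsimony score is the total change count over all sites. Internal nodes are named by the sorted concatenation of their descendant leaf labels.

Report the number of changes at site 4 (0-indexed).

3

site 0, node BY: B={T} ∪ Y={C} → {C,T} (+1)
site 0, node BWY: BY={C,T} ∪ W={G} → {C,G,T} (+1)
site 0, node BIWY: BWY={C,G,T} ∩ I={T} → {T} (+0)
site 0, node BIJWY: BIWY={T} ∪ J={G} → {G,T} (+1)
site 0, node LU: L={T} ∪ U={C} → {C,T} (+1)
site 0, node BIJLUWY: BIJWY={G,T} ∩ LU={C,T} → {T} (+0)
site 1, node BY: B={C} ∪ Y={G} → {C,G} (+1)
site 1, node BWY: BY={C,G} ∩ W={G} → {G} (+0)
site 1, node BIWY: BWY={G} ∪ I={T} → {G,T} (+1)
site 1, node BIJWY: BIWY={G,T} ∩ J={T} → {T} (+0)
site 1, node LU: L={A} ∪ U={T} → {A,T} (+1)
site 1, node BIJLUWY: BIJWY={T} ∩ LU={A,T} → {T} (+0)
site 2, node BY: B={C} ∪ Y={T} → {C,T} (+1)
site 2, node BWY: BY={C,T} ∪ W={A} → {A,C,T} (+1)
site 2, node BIWY: BWY={A,C,T} ∪ I={G} → {A,C,G,T} (+1)
site 2, node BIJWY: BIWY={A,C,G,T} ∩ J={T} → {T} (+0)
site 2, node LU: L={C} ∪ U={A} → {A,C} (+1)
site 2, node BIJLUWY: BIJWY={T} ∪ LU={A,C} → {A,C,T} (+1)
site 3, node BY: B={A} ∪ Y={C} → {A,C} (+1)
site 3, node BWY: BY={A,C} ∩ W={A} → {A} (+0)
site 3, node BIWY: BWY={A} ∩ I={A} → {A} (+0)
site 3, node BIJWY: BIWY={A} ∪ J={C} → {A,C} (+1)
site 3, node LU: L={A} ∪ U={T} → {A,T} (+1)
site 3, node BIJLUWY: BIJWY={A,C} ∩ LU={A,T} → {A} (+0)
site 4, node BY: B={C} ∪ Y={T} → {C,T} (+1)
site 4, node BWY: BY={C,T} ∩ W={C} → {C} (+0)
site 4, node BIWY: BWY={C} ∩ I={C} → {C} (+0)
site 4, node BIJWY: BIWY={C} ∩ J={C} → {C} (+0)
site 4, node LU: L={T} ∪ U={G} → {G,T} (+1)
site 4, node BIJLUWY: BIJWY={C} ∪ LU={G,T} → {C,G,T} (+1)
site 5, node BY: B={A} ∩ Y={A} → {A} (+0)
site 5, node BWY: BY={A} ∪ W={G} → {A,G} (+1)
site 5, node BIWY: BWY={A,G} ∪ I={C} → {A,C,G} (+1)
site 5, node BIJWY: BIWY={A,C,G} ∩ J={G} → {G} (+0)
site 5, node LU: L={T} ∪ U={C} → {C,T} (+1)
site 5, node BIJLUWY: BIJWY={G} ∪ LU={C,T} → {C,G,T} (+1)
site 6, node BY: B={A} ∩ Y={A} → {A} (+0)
site 6, node BWY: BY={A} ∪ W={C} → {A,C} (+1)
site 6, node BIWY: BWY={A,C} ∩ I={A} → {A} (+0)
site 6, node BIJWY: BIWY={A} ∪ J={T} → {A,T} (+1)
site 6, node LU: L={T} ∪ U={A} → {A,T} (+1)
site 6, node BIJLUWY: BIJWY={A,T} ∩ LU={A,T} → {A,T} (+0)
per-site changes: [4, 3, 5, 3, 3, 4, 3]; total = 25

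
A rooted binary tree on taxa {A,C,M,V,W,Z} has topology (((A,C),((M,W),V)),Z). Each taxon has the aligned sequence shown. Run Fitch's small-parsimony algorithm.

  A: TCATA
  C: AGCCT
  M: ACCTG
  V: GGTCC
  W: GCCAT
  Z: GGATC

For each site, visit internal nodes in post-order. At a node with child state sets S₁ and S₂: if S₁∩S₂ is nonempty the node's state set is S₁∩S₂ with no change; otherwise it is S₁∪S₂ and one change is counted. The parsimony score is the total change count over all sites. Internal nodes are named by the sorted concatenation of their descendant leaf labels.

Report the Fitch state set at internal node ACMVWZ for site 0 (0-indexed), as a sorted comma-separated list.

G

[col 0] AC: children A:{T}, C:{A} ∪→ {A,T}; cost 1
[col 0] MW: children M:{A}, W:{G} ∪→ {A,G}; cost 1
[col 0] MVW: children MW:{A,G}, V:{G} ∩→ {G}; cost 0
[col 0] ACMVW: children AC:{A,T}, MVW:{G} ∪→ {A,G,T}; cost 1
[col 0] ACMVWZ: children ACMVW:{A,G,T}, Z:{G} ∩→ {G}; cost 0
[col 1] AC: children A:{C}, C:{G} ∪→ {C,G}; cost 1
[col 1] MW: children M:{C}, W:{C} ∩→ {C}; cost 0
[col 1] MVW: children MW:{C}, V:{G} ∪→ {C,G}; cost 1
[col 1] ACMVW: children AC:{C,G}, MVW:{C,G} ∩→ {C,G}; cost 0
[col 1] ACMVWZ: children ACMVW:{C,G}, Z:{G} ∩→ {G}; cost 0
[col 2] AC: children A:{A}, C:{C} ∪→ {A,C}; cost 1
[col 2] MW: children M:{C}, W:{C} ∩→ {C}; cost 0
[col 2] MVW: children MW:{C}, V:{T} ∪→ {C,T}; cost 1
[col 2] ACMVW: children AC:{A,C}, MVW:{C,T} ∩→ {C}; cost 0
[col 2] ACMVWZ: children ACMVW:{C}, Z:{A} ∪→ {A,C}; cost 1
[col 3] AC: children A:{T}, C:{C} ∪→ {C,T}; cost 1
[col 3] MW: children M:{T}, W:{A} ∪→ {A,T}; cost 1
[col 3] MVW: children MW:{A,T}, V:{C} ∪→ {A,C,T}; cost 1
[col 3] ACMVW: children AC:{C,T}, MVW:{A,C,T} ∩→ {C,T}; cost 0
[col 3] ACMVWZ: children ACMVW:{C,T}, Z:{T} ∩→ {T}; cost 0
[col 4] AC: children A:{A}, C:{T} ∪→ {A,T}; cost 1
[col 4] MW: children M:{G}, W:{T} ∪→ {G,T}; cost 1
[col 4] MVW: children MW:{G,T}, V:{C} ∪→ {C,G,T}; cost 1
[col 4] ACMVW: children AC:{A,T}, MVW:{C,G,T} ∩→ {T}; cost 0
[col 4] ACMVWZ: children ACMVW:{T}, Z:{C} ∪→ {C,T}; cost 1
per-site changes: [3, 2, 3, 3, 4]; total = 15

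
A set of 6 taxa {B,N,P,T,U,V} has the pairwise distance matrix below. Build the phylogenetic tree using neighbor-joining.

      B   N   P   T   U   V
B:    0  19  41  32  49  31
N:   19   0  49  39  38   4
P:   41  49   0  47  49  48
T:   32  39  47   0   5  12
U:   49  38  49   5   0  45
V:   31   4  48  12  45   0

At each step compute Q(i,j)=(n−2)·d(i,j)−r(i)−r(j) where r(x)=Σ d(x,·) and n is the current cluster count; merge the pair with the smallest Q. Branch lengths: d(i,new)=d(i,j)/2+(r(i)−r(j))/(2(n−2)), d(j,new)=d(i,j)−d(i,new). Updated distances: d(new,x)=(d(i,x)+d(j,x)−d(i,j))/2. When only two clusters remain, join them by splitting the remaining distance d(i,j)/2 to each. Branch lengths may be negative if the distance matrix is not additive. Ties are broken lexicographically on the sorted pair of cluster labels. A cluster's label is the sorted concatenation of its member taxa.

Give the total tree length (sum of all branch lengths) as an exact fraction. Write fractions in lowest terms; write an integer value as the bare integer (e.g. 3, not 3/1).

step 1: merge (T,U) at d=5, Q=-301; branch lengths T→-31/8, U→71/8; new cluster TU
  updated: d(B,TU)=38, d(N,TU)=36, d(P,TU)=91/2, d(TU,V)=26
step 2: merge (N,V) at d=4, Q=-205; branch lengths N→11/6, V→13/6; new cluster NV
  updated: d(B,NV)=23, d(NV,P)=93/2, d(NV,TU)=29
step 3: merge (B,NV) at d=23, Q=-309/2; branch lengths B→99/8, NV→85/8; new cluster BNV
  updated: d(BNV,P)=129/4, d(BNV,TU)=22
step 4: merge (BNV,P) at d=129/4, Q=-399/4; branch lengths BNV→35/8, P→223/8; new cluster BNPV
  updated: d(BNPV,TU)=141/8
step 5: merge (BNPV,TU) at d=141/8; branch lengths BNPV→141/16, TU→141/16; new cluster BNPTUV
final tree: (((B:99/8,(N:11/6,V:13/6):85/8):35/8,P:223/8):141/16,(T:-31/8,U:71/8):141/16)
total length: 655/8

655/8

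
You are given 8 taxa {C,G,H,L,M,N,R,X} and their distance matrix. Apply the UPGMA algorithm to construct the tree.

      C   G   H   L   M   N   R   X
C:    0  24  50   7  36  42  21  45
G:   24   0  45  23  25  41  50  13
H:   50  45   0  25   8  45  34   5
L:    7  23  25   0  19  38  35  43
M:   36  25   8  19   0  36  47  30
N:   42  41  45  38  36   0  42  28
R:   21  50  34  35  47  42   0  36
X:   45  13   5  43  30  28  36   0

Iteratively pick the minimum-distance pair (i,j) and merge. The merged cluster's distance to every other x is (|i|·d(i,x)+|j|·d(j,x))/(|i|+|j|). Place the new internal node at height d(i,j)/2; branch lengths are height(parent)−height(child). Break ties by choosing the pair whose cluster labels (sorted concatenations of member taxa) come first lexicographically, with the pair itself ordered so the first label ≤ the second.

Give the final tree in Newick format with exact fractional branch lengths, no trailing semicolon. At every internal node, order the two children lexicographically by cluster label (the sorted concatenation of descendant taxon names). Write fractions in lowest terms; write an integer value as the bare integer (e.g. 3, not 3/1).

iteration 1: select H,X (d=5); attach at lengths (5/2, 5/2); label the merged cluster HX
  updated: d(C,HX)=95/2, d(G,HX)=29, d(HX,L)=34, d(HX,M)=19, d(HX,N)=73/2, d(HX,R)=35
iteration 2: select C,L (d=7); attach at lengths (7/2, 7/2); label the merged cluster CL
  updated: d(CL,G)=47/2, d(CL,HX)=163/4, d(CL,M)=55/2, d(CL,N)=40, d(CL,R)=28
iteration 3: select HX,M (d=19); attach at lengths (7, 19/2); label the merged cluster HMX
  updated: d(CL,HMX)=109/3, d(G,HMX)=83/3, d(HMX,N)=109/3, d(HMX,R)=39
iteration 4: select CL,G (d=47/2); attach at lengths (33/4, 47/4); label the merged cluster CGL
  updated: d(CGL,HMX)=301/9, d(CGL,N)=121/3, d(CGL,R)=106/3
iteration 5: select CGL,HMX (d=301/9); attach at lengths (179/36, 65/9); label the merged cluster CGHLMX
  updated: d(CGHLMX,N)=115/3, d(CGHLMX,R)=223/6
iteration 6: select CGHLMX,R (d=223/6); attach at lengths (67/36, 223/12); label the merged cluster CGHLMRX
  updated: d(CGHLMRX,N)=272/7
iteration 7: select CGHLMRX,N (d=272/7); attach at lengths (71/84, 136/7); label the merged cluster CGHLMNRX
final tree: (((((C:7/2,L:7/2):33/4,G:47/4):179/36,((H:5/2,X:5/2):7,M:19/2):65/9):67/36,R:223/12):71/84,N:136/7)
total length: 6389/63

(((((C:7/2,L:7/2):33/4,G:47/4):179/36,((H:5/2,X:5/2):7,M:19/2):65/9):67/36,R:223/12):71/84,N:136/7)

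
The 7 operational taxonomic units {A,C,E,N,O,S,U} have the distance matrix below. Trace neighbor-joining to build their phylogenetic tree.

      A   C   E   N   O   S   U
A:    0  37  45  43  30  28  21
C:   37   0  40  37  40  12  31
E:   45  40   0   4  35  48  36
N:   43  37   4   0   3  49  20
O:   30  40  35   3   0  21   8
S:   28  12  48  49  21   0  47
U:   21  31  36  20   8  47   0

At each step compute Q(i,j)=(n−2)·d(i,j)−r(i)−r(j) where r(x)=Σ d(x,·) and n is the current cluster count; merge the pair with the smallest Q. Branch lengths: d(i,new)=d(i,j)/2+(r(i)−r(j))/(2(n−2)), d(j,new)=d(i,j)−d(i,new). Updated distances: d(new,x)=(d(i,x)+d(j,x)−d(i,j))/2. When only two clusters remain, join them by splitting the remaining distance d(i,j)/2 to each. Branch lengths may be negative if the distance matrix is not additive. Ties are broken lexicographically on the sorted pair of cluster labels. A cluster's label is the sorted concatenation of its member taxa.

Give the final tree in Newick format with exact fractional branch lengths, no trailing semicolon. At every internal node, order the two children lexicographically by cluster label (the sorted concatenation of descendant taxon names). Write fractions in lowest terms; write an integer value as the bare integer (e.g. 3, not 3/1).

((((A:53/4,(C:25/4,S:23/4):53/4):33/4,U:11/2):3,(E:36/5,N:-16/5):127/8):9/16,O:9/16)

iteration 1: select E,N (d=4, Q=-344); attach at lengths (36/5, -16/5); label the merged cluster EN
  updated: d(A,EN)=42, d(C,EN)=73/2, d(EN,O)=17, d(EN,S)=93/2, d(EN,U)=26
iteration 2: select C,S (d=12, Q=-263); attach at lengths (25/4, 23/4); label the merged cluster CS
  updated: d(A,CS)=53/2, d(CS,EN)=71/2, d(CS,O)=49/2, d(CS,U)=33
iteration 3: select A,CS (d=53/2, Q=-319/2); attach at lengths (53/4, 53/4); label the merged cluster ACS
  updated: d(ACS,EN)=51/2, d(ACS,O)=14, d(ACS,U)=55/4
iteration 4: select ACS,U (d=55/4, Q=-147/2); attach at lengths (33/4, 11/2); label the merged cluster ACSU
  updated: d(ACSU,EN)=151/8, d(ACSU,O)=33/8
iteration 5: select ACSU,EN (d=151/8, Q=-40); attach at lengths (3, 127/8); label the merged cluster ACENSU
  updated: d(ACENSU,O)=9/8
iteration 6: select ACENSU,O (d=9/8); attach at lengths (9/16, 9/16); label the merged cluster ACENOSU
final tree: ((((A:53/4,(C:25/4,S:23/4):53/4):33/4,U:11/2):3,(E:36/5,N:-16/5):127/8):9/16,O:9/16)
total length: 305/4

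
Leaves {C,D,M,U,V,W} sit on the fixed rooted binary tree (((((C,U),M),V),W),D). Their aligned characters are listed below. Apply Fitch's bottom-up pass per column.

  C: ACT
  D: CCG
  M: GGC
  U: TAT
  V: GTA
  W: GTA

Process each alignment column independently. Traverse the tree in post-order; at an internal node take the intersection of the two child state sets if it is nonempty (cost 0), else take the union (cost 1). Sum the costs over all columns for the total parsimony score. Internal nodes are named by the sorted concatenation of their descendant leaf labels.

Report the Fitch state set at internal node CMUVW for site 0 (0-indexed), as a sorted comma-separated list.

G

CU@0: {A} ∪ {T} = {A,T} (union, +1)
CMU@0: {A,T} ∪ {G} = {A,G,T} (union, +1)
CMUV@0: {A,G,T} ∩ {G} = {G} (intersection, +0)
CMUVW@0: {G} ∩ {G} = {G} (intersection, +0)
CDMUVW@0: {G} ∪ {C} = {C,G} (union, +1)
CU@1: {C} ∪ {A} = {A,C} (union, +1)
CMU@1: {A,C} ∪ {G} = {A,C,G} (union, +1)
CMUV@1: {A,C,G} ∪ {T} = {A,C,G,T} (union, +1)
CMUVW@1: {A,C,G,T} ∩ {T} = {T} (intersection, +0)
CDMUVW@1: {T} ∪ {C} = {C,T} (union, +1)
CU@2: {T} ∩ {T} = {T} (intersection, +0)
CMU@2: {T} ∪ {C} = {C,T} (union, +1)
CMUV@2: {C,T} ∪ {A} = {A,C,T} (union, +1)
CMUVW@2: {A,C,T} ∩ {A} = {A} (intersection, +0)
CDMUVW@2: {A} ∪ {G} = {A,G} (union, +1)
per-site changes: [3, 4, 3]; total = 10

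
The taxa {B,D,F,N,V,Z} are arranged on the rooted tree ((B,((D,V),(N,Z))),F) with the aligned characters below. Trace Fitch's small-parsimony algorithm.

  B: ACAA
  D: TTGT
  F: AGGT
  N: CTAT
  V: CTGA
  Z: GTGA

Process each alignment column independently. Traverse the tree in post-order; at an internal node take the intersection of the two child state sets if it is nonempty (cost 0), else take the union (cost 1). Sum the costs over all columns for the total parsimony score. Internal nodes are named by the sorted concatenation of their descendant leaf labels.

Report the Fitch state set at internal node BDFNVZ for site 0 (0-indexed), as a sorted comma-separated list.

DV@0: {T} ∪ {C} = {C,T} (union, +1)
NZ@0: {C} ∪ {G} = {C,G} (union, +1)
DNVZ@0: {C,T} ∩ {C,G} = {C} (intersection, +0)
BDNVZ@0: {A} ∪ {C} = {A,C} (union, +1)
BDFNVZ@0: {A,C} ∩ {A} = {A} (intersection, +0)
DV@1: {T} ∩ {T} = {T} (intersection, +0)
NZ@1: {T} ∩ {T} = {T} (intersection, +0)
DNVZ@1: {T} ∩ {T} = {T} (intersection, +0)
BDNVZ@1: {C} ∪ {T} = {C,T} (union, +1)
BDFNVZ@1: {C,T} ∪ {G} = {C,G,T} (union, +1)
DV@2: {G} ∩ {G} = {G} (intersection, +0)
NZ@2: {A} ∪ {G} = {A,G} (union, +1)
DNVZ@2: {G} ∩ {A,G} = {G} (intersection, +0)
BDNVZ@2: {A} ∪ {G} = {A,G} (union, +1)
BDFNVZ@2: {A,G} ∩ {G} = {G} (intersection, +0)
DV@3: {T} ∪ {A} = {A,T} (union, +1)
NZ@3: {T} ∪ {A} = {A,T} (union, +1)
DNVZ@3: {A,T} ∩ {A,T} = {A,T} (intersection, +0)
BDNVZ@3: {A} ∩ {A,T} = {A} (intersection, +0)
BDFNVZ@3: {A} ∪ {T} = {A,T} (union, +1)
per-site changes: [3, 2, 2, 3]; total = 10

A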